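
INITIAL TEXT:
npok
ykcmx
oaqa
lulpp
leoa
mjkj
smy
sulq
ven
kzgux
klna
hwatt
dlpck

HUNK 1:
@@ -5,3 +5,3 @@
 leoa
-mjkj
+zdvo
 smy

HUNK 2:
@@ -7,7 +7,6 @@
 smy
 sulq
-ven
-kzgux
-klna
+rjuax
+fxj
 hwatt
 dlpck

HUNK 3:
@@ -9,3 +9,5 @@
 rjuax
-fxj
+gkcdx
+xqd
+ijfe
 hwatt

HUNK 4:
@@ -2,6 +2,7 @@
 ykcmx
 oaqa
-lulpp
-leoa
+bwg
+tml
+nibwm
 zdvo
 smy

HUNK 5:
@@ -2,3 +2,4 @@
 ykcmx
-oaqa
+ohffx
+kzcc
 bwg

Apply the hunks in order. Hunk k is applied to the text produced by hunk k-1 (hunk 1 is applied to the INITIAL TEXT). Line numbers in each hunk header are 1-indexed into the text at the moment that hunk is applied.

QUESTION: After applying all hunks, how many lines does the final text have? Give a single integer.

Hunk 1: at line 5 remove [mjkj] add [zdvo] -> 13 lines: npok ykcmx oaqa lulpp leoa zdvo smy sulq ven kzgux klna hwatt dlpck
Hunk 2: at line 7 remove [ven,kzgux,klna] add [rjuax,fxj] -> 12 lines: npok ykcmx oaqa lulpp leoa zdvo smy sulq rjuax fxj hwatt dlpck
Hunk 3: at line 9 remove [fxj] add [gkcdx,xqd,ijfe] -> 14 lines: npok ykcmx oaqa lulpp leoa zdvo smy sulq rjuax gkcdx xqd ijfe hwatt dlpck
Hunk 4: at line 2 remove [lulpp,leoa] add [bwg,tml,nibwm] -> 15 lines: npok ykcmx oaqa bwg tml nibwm zdvo smy sulq rjuax gkcdx xqd ijfe hwatt dlpck
Hunk 5: at line 2 remove [oaqa] add [ohffx,kzcc] -> 16 lines: npok ykcmx ohffx kzcc bwg tml nibwm zdvo smy sulq rjuax gkcdx xqd ijfe hwatt dlpck
Final line count: 16

Answer: 16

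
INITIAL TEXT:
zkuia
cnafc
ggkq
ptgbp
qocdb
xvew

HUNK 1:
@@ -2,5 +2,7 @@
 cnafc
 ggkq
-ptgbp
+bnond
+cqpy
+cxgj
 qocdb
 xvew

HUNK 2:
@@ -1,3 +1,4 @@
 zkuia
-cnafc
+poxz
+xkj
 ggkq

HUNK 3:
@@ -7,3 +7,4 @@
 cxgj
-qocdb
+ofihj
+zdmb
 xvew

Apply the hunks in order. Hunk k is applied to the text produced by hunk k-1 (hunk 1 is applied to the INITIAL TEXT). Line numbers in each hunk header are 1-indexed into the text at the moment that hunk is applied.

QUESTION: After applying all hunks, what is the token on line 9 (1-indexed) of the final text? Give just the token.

Hunk 1: at line 2 remove [ptgbp] add [bnond,cqpy,cxgj] -> 8 lines: zkuia cnafc ggkq bnond cqpy cxgj qocdb xvew
Hunk 2: at line 1 remove [cnafc] add [poxz,xkj] -> 9 lines: zkuia poxz xkj ggkq bnond cqpy cxgj qocdb xvew
Hunk 3: at line 7 remove [qocdb] add [ofihj,zdmb] -> 10 lines: zkuia poxz xkj ggkq bnond cqpy cxgj ofihj zdmb xvew
Final line 9: zdmb

Answer: zdmb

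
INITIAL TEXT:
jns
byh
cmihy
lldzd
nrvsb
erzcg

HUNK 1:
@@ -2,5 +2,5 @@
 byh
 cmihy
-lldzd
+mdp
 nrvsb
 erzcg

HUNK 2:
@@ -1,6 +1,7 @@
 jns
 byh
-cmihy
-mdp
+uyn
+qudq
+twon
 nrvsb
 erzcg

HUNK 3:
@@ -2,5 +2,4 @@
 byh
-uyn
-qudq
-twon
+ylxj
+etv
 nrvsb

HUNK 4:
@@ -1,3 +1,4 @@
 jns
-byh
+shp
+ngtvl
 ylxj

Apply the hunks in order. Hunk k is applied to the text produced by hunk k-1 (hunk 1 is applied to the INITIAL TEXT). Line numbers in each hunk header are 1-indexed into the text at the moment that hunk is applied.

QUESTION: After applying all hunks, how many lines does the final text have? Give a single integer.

Answer: 7

Derivation:
Hunk 1: at line 2 remove [lldzd] add [mdp] -> 6 lines: jns byh cmihy mdp nrvsb erzcg
Hunk 2: at line 1 remove [cmihy,mdp] add [uyn,qudq,twon] -> 7 lines: jns byh uyn qudq twon nrvsb erzcg
Hunk 3: at line 2 remove [uyn,qudq,twon] add [ylxj,etv] -> 6 lines: jns byh ylxj etv nrvsb erzcg
Hunk 4: at line 1 remove [byh] add [shp,ngtvl] -> 7 lines: jns shp ngtvl ylxj etv nrvsb erzcg
Final line count: 7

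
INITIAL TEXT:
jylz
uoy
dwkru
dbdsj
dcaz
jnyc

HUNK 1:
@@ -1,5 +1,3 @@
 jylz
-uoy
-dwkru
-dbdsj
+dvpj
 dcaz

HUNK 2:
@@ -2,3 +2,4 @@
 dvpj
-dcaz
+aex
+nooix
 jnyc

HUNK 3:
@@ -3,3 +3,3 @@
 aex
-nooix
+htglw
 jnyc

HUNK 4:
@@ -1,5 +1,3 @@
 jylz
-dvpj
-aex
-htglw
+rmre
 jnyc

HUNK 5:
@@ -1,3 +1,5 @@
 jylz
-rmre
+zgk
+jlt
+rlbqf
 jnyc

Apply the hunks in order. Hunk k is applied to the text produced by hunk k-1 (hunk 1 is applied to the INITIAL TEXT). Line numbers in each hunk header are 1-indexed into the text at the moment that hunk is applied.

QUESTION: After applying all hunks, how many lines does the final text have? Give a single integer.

Answer: 5

Derivation:
Hunk 1: at line 1 remove [uoy,dwkru,dbdsj] add [dvpj] -> 4 lines: jylz dvpj dcaz jnyc
Hunk 2: at line 2 remove [dcaz] add [aex,nooix] -> 5 lines: jylz dvpj aex nooix jnyc
Hunk 3: at line 3 remove [nooix] add [htglw] -> 5 lines: jylz dvpj aex htglw jnyc
Hunk 4: at line 1 remove [dvpj,aex,htglw] add [rmre] -> 3 lines: jylz rmre jnyc
Hunk 5: at line 1 remove [rmre] add [zgk,jlt,rlbqf] -> 5 lines: jylz zgk jlt rlbqf jnyc
Final line count: 5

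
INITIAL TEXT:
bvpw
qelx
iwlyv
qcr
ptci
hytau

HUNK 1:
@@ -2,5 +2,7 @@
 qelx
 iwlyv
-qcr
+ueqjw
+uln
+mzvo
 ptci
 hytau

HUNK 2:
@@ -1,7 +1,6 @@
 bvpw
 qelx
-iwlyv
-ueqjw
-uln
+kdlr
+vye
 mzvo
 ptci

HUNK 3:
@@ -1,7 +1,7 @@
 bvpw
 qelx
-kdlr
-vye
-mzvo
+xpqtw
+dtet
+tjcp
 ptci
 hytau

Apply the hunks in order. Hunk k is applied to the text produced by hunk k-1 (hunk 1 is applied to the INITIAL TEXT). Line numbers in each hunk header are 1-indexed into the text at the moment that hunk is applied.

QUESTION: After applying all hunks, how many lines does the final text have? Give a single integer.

Hunk 1: at line 2 remove [qcr] add [ueqjw,uln,mzvo] -> 8 lines: bvpw qelx iwlyv ueqjw uln mzvo ptci hytau
Hunk 2: at line 1 remove [iwlyv,ueqjw,uln] add [kdlr,vye] -> 7 lines: bvpw qelx kdlr vye mzvo ptci hytau
Hunk 3: at line 1 remove [kdlr,vye,mzvo] add [xpqtw,dtet,tjcp] -> 7 lines: bvpw qelx xpqtw dtet tjcp ptci hytau
Final line count: 7

Answer: 7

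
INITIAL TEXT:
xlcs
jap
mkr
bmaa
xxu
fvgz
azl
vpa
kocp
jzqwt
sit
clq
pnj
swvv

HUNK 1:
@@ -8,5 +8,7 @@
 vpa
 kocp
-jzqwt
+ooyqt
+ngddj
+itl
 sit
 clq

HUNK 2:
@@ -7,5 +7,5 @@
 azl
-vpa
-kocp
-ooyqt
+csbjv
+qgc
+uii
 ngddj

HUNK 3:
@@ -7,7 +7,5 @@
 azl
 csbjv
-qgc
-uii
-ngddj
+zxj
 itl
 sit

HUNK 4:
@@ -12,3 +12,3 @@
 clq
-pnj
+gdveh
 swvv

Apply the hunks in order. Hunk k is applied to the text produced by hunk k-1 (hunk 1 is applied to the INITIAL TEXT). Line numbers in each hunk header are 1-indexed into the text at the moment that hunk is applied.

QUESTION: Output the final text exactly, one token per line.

Answer: xlcs
jap
mkr
bmaa
xxu
fvgz
azl
csbjv
zxj
itl
sit
clq
gdveh
swvv

Derivation:
Hunk 1: at line 8 remove [jzqwt] add [ooyqt,ngddj,itl] -> 16 lines: xlcs jap mkr bmaa xxu fvgz azl vpa kocp ooyqt ngddj itl sit clq pnj swvv
Hunk 2: at line 7 remove [vpa,kocp,ooyqt] add [csbjv,qgc,uii] -> 16 lines: xlcs jap mkr bmaa xxu fvgz azl csbjv qgc uii ngddj itl sit clq pnj swvv
Hunk 3: at line 7 remove [qgc,uii,ngddj] add [zxj] -> 14 lines: xlcs jap mkr bmaa xxu fvgz azl csbjv zxj itl sit clq pnj swvv
Hunk 4: at line 12 remove [pnj] add [gdveh] -> 14 lines: xlcs jap mkr bmaa xxu fvgz azl csbjv zxj itl sit clq gdveh swvv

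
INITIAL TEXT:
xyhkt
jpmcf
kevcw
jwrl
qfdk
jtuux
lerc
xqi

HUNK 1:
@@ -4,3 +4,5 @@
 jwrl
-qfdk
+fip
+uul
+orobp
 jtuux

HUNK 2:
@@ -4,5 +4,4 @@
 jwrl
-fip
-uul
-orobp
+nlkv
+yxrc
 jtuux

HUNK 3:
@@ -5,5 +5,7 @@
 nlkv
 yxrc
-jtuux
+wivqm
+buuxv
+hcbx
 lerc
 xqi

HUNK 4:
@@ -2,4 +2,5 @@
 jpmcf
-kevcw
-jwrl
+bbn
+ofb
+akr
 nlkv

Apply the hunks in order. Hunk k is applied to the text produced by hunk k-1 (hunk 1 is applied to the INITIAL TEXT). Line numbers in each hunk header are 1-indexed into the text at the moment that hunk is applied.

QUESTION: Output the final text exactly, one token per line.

Answer: xyhkt
jpmcf
bbn
ofb
akr
nlkv
yxrc
wivqm
buuxv
hcbx
lerc
xqi

Derivation:
Hunk 1: at line 4 remove [qfdk] add [fip,uul,orobp] -> 10 lines: xyhkt jpmcf kevcw jwrl fip uul orobp jtuux lerc xqi
Hunk 2: at line 4 remove [fip,uul,orobp] add [nlkv,yxrc] -> 9 lines: xyhkt jpmcf kevcw jwrl nlkv yxrc jtuux lerc xqi
Hunk 3: at line 5 remove [jtuux] add [wivqm,buuxv,hcbx] -> 11 lines: xyhkt jpmcf kevcw jwrl nlkv yxrc wivqm buuxv hcbx lerc xqi
Hunk 4: at line 2 remove [kevcw,jwrl] add [bbn,ofb,akr] -> 12 lines: xyhkt jpmcf bbn ofb akr nlkv yxrc wivqm buuxv hcbx lerc xqi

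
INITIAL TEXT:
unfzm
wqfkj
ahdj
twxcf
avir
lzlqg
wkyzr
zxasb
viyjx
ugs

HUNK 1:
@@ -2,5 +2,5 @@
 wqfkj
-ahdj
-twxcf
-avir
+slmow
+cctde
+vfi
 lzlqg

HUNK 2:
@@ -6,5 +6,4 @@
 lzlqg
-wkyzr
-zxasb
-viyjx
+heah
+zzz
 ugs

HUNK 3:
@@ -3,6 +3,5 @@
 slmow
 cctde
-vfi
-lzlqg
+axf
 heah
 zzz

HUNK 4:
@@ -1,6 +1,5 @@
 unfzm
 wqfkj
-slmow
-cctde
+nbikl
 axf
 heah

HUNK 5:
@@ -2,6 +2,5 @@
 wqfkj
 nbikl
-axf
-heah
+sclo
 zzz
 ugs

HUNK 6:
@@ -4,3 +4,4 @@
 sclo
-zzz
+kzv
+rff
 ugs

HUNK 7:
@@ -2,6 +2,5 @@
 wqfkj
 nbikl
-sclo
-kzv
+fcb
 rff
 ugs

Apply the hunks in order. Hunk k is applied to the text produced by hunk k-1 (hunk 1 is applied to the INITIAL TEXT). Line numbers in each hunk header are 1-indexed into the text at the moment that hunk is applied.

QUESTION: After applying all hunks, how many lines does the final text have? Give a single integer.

Answer: 6

Derivation:
Hunk 1: at line 2 remove [ahdj,twxcf,avir] add [slmow,cctde,vfi] -> 10 lines: unfzm wqfkj slmow cctde vfi lzlqg wkyzr zxasb viyjx ugs
Hunk 2: at line 6 remove [wkyzr,zxasb,viyjx] add [heah,zzz] -> 9 lines: unfzm wqfkj slmow cctde vfi lzlqg heah zzz ugs
Hunk 3: at line 3 remove [vfi,lzlqg] add [axf] -> 8 lines: unfzm wqfkj slmow cctde axf heah zzz ugs
Hunk 4: at line 1 remove [slmow,cctde] add [nbikl] -> 7 lines: unfzm wqfkj nbikl axf heah zzz ugs
Hunk 5: at line 2 remove [axf,heah] add [sclo] -> 6 lines: unfzm wqfkj nbikl sclo zzz ugs
Hunk 6: at line 4 remove [zzz] add [kzv,rff] -> 7 lines: unfzm wqfkj nbikl sclo kzv rff ugs
Hunk 7: at line 2 remove [sclo,kzv] add [fcb] -> 6 lines: unfzm wqfkj nbikl fcb rff ugs
Final line count: 6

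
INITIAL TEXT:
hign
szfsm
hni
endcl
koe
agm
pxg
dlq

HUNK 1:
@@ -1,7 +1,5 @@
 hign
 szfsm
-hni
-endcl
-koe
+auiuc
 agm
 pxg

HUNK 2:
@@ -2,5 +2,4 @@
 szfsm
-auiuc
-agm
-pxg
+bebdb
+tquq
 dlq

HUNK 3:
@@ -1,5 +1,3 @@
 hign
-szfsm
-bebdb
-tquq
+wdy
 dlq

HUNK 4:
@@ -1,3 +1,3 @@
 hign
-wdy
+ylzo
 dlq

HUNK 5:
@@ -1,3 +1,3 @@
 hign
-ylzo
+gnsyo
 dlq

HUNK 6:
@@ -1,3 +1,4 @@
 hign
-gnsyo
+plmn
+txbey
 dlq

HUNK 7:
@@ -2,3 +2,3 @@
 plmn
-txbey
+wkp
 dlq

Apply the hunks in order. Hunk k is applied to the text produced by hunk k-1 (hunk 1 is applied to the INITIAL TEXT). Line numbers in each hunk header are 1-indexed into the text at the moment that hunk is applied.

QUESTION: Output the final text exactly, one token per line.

Answer: hign
plmn
wkp
dlq

Derivation:
Hunk 1: at line 1 remove [hni,endcl,koe] add [auiuc] -> 6 lines: hign szfsm auiuc agm pxg dlq
Hunk 2: at line 2 remove [auiuc,agm,pxg] add [bebdb,tquq] -> 5 lines: hign szfsm bebdb tquq dlq
Hunk 3: at line 1 remove [szfsm,bebdb,tquq] add [wdy] -> 3 lines: hign wdy dlq
Hunk 4: at line 1 remove [wdy] add [ylzo] -> 3 lines: hign ylzo dlq
Hunk 5: at line 1 remove [ylzo] add [gnsyo] -> 3 lines: hign gnsyo dlq
Hunk 6: at line 1 remove [gnsyo] add [plmn,txbey] -> 4 lines: hign plmn txbey dlq
Hunk 7: at line 2 remove [txbey] add [wkp] -> 4 lines: hign plmn wkp dlq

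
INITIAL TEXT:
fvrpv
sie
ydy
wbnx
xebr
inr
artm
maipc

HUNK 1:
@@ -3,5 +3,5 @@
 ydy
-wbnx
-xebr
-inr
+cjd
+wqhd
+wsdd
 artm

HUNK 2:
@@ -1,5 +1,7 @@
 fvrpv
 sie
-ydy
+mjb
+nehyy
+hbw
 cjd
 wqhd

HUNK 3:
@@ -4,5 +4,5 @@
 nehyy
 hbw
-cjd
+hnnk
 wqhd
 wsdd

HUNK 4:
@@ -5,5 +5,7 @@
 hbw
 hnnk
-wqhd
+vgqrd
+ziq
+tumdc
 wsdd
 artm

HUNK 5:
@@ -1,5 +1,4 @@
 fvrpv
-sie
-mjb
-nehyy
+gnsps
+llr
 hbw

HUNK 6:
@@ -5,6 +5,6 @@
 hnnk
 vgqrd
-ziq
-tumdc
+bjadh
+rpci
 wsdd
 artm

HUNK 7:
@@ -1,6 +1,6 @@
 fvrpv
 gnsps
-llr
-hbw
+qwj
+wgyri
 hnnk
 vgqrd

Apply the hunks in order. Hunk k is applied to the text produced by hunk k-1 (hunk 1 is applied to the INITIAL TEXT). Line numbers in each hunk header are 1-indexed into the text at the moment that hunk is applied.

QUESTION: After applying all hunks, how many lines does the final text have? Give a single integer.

Hunk 1: at line 3 remove [wbnx,xebr,inr] add [cjd,wqhd,wsdd] -> 8 lines: fvrpv sie ydy cjd wqhd wsdd artm maipc
Hunk 2: at line 1 remove [ydy] add [mjb,nehyy,hbw] -> 10 lines: fvrpv sie mjb nehyy hbw cjd wqhd wsdd artm maipc
Hunk 3: at line 4 remove [cjd] add [hnnk] -> 10 lines: fvrpv sie mjb nehyy hbw hnnk wqhd wsdd artm maipc
Hunk 4: at line 5 remove [wqhd] add [vgqrd,ziq,tumdc] -> 12 lines: fvrpv sie mjb nehyy hbw hnnk vgqrd ziq tumdc wsdd artm maipc
Hunk 5: at line 1 remove [sie,mjb,nehyy] add [gnsps,llr] -> 11 lines: fvrpv gnsps llr hbw hnnk vgqrd ziq tumdc wsdd artm maipc
Hunk 6: at line 5 remove [ziq,tumdc] add [bjadh,rpci] -> 11 lines: fvrpv gnsps llr hbw hnnk vgqrd bjadh rpci wsdd artm maipc
Hunk 7: at line 1 remove [llr,hbw] add [qwj,wgyri] -> 11 lines: fvrpv gnsps qwj wgyri hnnk vgqrd bjadh rpci wsdd artm maipc
Final line count: 11

Answer: 11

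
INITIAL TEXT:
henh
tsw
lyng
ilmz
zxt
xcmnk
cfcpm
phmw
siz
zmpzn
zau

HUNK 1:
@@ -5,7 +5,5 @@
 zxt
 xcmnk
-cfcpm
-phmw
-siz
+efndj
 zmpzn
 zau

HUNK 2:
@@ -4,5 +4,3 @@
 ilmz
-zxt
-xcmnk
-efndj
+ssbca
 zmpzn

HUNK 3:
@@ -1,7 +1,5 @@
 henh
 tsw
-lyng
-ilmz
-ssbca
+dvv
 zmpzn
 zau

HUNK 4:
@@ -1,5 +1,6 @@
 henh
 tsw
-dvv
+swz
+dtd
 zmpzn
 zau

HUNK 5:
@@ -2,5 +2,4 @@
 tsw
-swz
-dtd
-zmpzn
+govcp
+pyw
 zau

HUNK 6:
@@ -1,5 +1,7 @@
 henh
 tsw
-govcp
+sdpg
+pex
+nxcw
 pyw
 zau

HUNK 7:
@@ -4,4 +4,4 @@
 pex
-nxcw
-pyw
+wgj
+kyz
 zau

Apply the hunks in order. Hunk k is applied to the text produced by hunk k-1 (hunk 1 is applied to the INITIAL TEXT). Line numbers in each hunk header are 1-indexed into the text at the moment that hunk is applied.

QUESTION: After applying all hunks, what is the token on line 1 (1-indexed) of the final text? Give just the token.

Answer: henh

Derivation:
Hunk 1: at line 5 remove [cfcpm,phmw,siz] add [efndj] -> 9 lines: henh tsw lyng ilmz zxt xcmnk efndj zmpzn zau
Hunk 2: at line 4 remove [zxt,xcmnk,efndj] add [ssbca] -> 7 lines: henh tsw lyng ilmz ssbca zmpzn zau
Hunk 3: at line 1 remove [lyng,ilmz,ssbca] add [dvv] -> 5 lines: henh tsw dvv zmpzn zau
Hunk 4: at line 1 remove [dvv] add [swz,dtd] -> 6 lines: henh tsw swz dtd zmpzn zau
Hunk 5: at line 2 remove [swz,dtd,zmpzn] add [govcp,pyw] -> 5 lines: henh tsw govcp pyw zau
Hunk 6: at line 1 remove [govcp] add [sdpg,pex,nxcw] -> 7 lines: henh tsw sdpg pex nxcw pyw zau
Hunk 7: at line 4 remove [nxcw,pyw] add [wgj,kyz] -> 7 lines: henh tsw sdpg pex wgj kyz zau
Final line 1: henh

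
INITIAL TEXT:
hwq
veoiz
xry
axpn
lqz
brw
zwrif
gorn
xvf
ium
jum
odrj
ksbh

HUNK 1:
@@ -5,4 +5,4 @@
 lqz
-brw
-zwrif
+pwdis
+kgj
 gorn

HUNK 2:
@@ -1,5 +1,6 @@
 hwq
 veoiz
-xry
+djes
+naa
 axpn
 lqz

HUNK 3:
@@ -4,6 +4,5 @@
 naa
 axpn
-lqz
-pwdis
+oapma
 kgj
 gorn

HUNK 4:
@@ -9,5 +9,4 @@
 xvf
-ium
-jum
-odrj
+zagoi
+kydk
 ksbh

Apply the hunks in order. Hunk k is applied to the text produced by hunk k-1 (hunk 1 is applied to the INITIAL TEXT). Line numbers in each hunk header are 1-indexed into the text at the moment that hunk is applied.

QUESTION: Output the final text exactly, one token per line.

Answer: hwq
veoiz
djes
naa
axpn
oapma
kgj
gorn
xvf
zagoi
kydk
ksbh

Derivation:
Hunk 1: at line 5 remove [brw,zwrif] add [pwdis,kgj] -> 13 lines: hwq veoiz xry axpn lqz pwdis kgj gorn xvf ium jum odrj ksbh
Hunk 2: at line 1 remove [xry] add [djes,naa] -> 14 lines: hwq veoiz djes naa axpn lqz pwdis kgj gorn xvf ium jum odrj ksbh
Hunk 3: at line 4 remove [lqz,pwdis] add [oapma] -> 13 lines: hwq veoiz djes naa axpn oapma kgj gorn xvf ium jum odrj ksbh
Hunk 4: at line 9 remove [ium,jum,odrj] add [zagoi,kydk] -> 12 lines: hwq veoiz djes naa axpn oapma kgj gorn xvf zagoi kydk ksbh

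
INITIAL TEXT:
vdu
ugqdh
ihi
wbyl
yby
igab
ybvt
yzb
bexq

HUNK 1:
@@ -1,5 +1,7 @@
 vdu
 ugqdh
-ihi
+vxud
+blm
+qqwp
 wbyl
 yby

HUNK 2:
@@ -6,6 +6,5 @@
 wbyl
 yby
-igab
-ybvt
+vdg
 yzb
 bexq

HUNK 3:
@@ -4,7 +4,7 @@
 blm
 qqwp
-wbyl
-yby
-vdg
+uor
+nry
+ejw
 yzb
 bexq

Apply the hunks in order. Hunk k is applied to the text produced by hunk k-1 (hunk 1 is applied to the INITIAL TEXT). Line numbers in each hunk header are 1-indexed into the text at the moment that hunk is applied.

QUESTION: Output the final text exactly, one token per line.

Answer: vdu
ugqdh
vxud
blm
qqwp
uor
nry
ejw
yzb
bexq

Derivation:
Hunk 1: at line 1 remove [ihi] add [vxud,blm,qqwp] -> 11 lines: vdu ugqdh vxud blm qqwp wbyl yby igab ybvt yzb bexq
Hunk 2: at line 6 remove [igab,ybvt] add [vdg] -> 10 lines: vdu ugqdh vxud blm qqwp wbyl yby vdg yzb bexq
Hunk 3: at line 4 remove [wbyl,yby,vdg] add [uor,nry,ejw] -> 10 lines: vdu ugqdh vxud blm qqwp uor nry ejw yzb bexq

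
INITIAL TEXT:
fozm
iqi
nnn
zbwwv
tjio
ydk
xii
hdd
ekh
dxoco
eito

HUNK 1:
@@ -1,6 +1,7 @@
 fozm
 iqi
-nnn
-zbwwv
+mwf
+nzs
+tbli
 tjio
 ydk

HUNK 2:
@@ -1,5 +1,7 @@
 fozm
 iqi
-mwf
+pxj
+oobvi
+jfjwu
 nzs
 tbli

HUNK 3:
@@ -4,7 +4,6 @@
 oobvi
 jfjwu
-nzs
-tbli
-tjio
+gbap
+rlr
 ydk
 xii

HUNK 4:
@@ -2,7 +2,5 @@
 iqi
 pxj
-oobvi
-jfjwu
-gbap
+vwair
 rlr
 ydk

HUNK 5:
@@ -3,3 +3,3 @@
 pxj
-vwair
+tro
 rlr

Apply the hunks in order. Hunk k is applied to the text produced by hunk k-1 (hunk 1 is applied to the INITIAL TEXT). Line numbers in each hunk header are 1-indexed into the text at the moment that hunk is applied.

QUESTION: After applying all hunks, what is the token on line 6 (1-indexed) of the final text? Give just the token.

Hunk 1: at line 1 remove [nnn,zbwwv] add [mwf,nzs,tbli] -> 12 lines: fozm iqi mwf nzs tbli tjio ydk xii hdd ekh dxoco eito
Hunk 2: at line 1 remove [mwf] add [pxj,oobvi,jfjwu] -> 14 lines: fozm iqi pxj oobvi jfjwu nzs tbli tjio ydk xii hdd ekh dxoco eito
Hunk 3: at line 4 remove [nzs,tbli,tjio] add [gbap,rlr] -> 13 lines: fozm iqi pxj oobvi jfjwu gbap rlr ydk xii hdd ekh dxoco eito
Hunk 4: at line 2 remove [oobvi,jfjwu,gbap] add [vwair] -> 11 lines: fozm iqi pxj vwair rlr ydk xii hdd ekh dxoco eito
Hunk 5: at line 3 remove [vwair] add [tro] -> 11 lines: fozm iqi pxj tro rlr ydk xii hdd ekh dxoco eito
Final line 6: ydk

Answer: ydk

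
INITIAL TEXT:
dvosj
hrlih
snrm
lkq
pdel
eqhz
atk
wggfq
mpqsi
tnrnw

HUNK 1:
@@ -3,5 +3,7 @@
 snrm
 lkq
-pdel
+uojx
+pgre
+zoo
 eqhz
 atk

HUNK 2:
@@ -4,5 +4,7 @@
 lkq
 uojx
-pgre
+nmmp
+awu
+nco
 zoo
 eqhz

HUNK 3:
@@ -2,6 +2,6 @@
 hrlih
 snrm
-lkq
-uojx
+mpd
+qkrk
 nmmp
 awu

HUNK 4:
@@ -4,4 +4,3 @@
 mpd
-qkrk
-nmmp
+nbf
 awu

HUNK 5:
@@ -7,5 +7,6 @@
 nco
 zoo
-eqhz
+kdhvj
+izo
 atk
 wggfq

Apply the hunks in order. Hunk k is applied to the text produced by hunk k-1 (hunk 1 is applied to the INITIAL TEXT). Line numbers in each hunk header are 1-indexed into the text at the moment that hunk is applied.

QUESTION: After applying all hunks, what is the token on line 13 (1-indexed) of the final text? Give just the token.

Answer: mpqsi

Derivation:
Hunk 1: at line 3 remove [pdel] add [uojx,pgre,zoo] -> 12 lines: dvosj hrlih snrm lkq uojx pgre zoo eqhz atk wggfq mpqsi tnrnw
Hunk 2: at line 4 remove [pgre] add [nmmp,awu,nco] -> 14 lines: dvosj hrlih snrm lkq uojx nmmp awu nco zoo eqhz atk wggfq mpqsi tnrnw
Hunk 3: at line 2 remove [lkq,uojx] add [mpd,qkrk] -> 14 lines: dvosj hrlih snrm mpd qkrk nmmp awu nco zoo eqhz atk wggfq mpqsi tnrnw
Hunk 4: at line 4 remove [qkrk,nmmp] add [nbf] -> 13 lines: dvosj hrlih snrm mpd nbf awu nco zoo eqhz atk wggfq mpqsi tnrnw
Hunk 5: at line 7 remove [eqhz] add [kdhvj,izo] -> 14 lines: dvosj hrlih snrm mpd nbf awu nco zoo kdhvj izo atk wggfq mpqsi tnrnw
Final line 13: mpqsi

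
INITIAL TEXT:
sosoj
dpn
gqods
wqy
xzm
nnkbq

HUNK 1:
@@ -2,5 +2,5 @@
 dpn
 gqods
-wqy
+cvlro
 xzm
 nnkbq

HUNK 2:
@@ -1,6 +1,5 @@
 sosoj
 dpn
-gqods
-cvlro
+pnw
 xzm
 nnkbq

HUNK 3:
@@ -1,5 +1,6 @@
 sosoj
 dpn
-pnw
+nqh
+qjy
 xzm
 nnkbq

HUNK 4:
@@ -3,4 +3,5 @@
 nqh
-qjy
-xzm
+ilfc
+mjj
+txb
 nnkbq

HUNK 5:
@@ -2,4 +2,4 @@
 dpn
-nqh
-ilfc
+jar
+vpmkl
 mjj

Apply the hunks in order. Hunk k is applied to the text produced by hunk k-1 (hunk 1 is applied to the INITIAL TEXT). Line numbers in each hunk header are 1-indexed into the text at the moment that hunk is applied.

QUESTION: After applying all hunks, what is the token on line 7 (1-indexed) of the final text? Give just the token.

Hunk 1: at line 2 remove [wqy] add [cvlro] -> 6 lines: sosoj dpn gqods cvlro xzm nnkbq
Hunk 2: at line 1 remove [gqods,cvlro] add [pnw] -> 5 lines: sosoj dpn pnw xzm nnkbq
Hunk 3: at line 1 remove [pnw] add [nqh,qjy] -> 6 lines: sosoj dpn nqh qjy xzm nnkbq
Hunk 4: at line 3 remove [qjy,xzm] add [ilfc,mjj,txb] -> 7 lines: sosoj dpn nqh ilfc mjj txb nnkbq
Hunk 5: at line 2 remove [nqh,ilfc] add [jar,vpmkl] -> 7 lines: sosoj dpn jar vpmkl mjj txb nnkbq
Final line 7: nnkbq

Answer: nnkbq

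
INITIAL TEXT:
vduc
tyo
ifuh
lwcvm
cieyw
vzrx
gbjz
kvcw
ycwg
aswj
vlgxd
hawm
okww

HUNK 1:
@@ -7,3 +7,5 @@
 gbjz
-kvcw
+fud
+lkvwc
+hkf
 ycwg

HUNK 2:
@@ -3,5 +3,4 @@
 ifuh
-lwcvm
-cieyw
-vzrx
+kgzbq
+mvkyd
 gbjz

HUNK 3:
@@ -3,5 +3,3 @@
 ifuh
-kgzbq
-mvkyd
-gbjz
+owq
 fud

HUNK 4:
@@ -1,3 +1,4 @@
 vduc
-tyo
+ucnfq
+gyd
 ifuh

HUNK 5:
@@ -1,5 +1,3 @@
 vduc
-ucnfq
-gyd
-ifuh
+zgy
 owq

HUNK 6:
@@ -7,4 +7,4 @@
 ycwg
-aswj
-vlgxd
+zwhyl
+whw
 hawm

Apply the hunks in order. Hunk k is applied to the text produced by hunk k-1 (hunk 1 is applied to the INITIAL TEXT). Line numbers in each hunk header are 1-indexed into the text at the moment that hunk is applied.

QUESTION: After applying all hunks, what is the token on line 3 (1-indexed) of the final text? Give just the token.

Hunk 1: at line 7 remove [kvcw] add [fud,lkvwc,hkf] -> 15 lines: vduc tyo ifuh lwcvm cieyw vzrx gbjz fud lkvwc hkf ycwg aswj vlgxd hawm okww
Hunk 2: at line 3 remove [lwcvm,cieyw,vzrx] add [kgzbq,mvkyd] -> 14 lines: vduc tyo ifuh kgzbq mvkyd gbjz fud lkvwc hkf ycwg aswj vlgxd hawm okww
Hunk 3: at line 3 remove [kgzbq,mvkyd,gbjz] add [owq] -> 12 lines: vduc tyo ifuh owq fud lkvwc hkf ycwg aswj vlgxd hawm okww
Hunk 4: at line 1 remove [tyo] add [ucnfq,gyd] -> 13 lines: vduc ucnfq gyd ifuh owq fud lkvwc hkf ycwg aswj vlgxd hawm okww
Hunk 5: at line 1 remove [ucnfq,gyd,ifuh] add [zgy] -> 11 lines: vduc zgy owq fud lkvwc hkf ycwg aswj vlgxd hawm okww
Hunk 6: at line 7 remove [aswj,vlgxd] add [zwhyl,whw] -> 11 lines: vduc zgy owq fud lkvwc hkf ycwg zwhyl whw hawm okww
Final line 3: owq

Answer: owq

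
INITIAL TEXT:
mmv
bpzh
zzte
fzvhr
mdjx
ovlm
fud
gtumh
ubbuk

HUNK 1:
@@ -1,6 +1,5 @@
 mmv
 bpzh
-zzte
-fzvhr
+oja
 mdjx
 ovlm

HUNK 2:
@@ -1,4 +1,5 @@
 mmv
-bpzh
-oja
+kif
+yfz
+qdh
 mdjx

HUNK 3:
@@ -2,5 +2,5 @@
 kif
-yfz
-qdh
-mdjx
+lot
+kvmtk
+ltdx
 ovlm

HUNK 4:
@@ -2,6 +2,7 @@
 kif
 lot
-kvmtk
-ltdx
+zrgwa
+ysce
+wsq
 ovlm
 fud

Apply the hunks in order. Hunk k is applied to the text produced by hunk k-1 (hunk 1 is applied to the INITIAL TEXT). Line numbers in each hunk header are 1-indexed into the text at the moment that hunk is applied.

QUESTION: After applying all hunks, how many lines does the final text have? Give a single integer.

Answer: 10

Derivation:
Hunk 1: at line 1 remove [zzte,fzvhr] add [oja] -> 8 lines: mmv bpzh oja mdjx ovlm fud gtumh ubbuk
Hunk 2: at line 1 remove [bpzh,oja] add [kif,yfz,qdh] -> 9 lines: mmv kif yfz qdh mdjx ovlm fud gtumh ubbuk
Hunk 3: at line 2 remove [yfz,qdh,mdjx] add [lot,kvmtk,ltdx] -> 9 lines: mmv kif lot kvmtk ltdx ovlm fud gtumh ubbuk
Hunk 4: at line 2 remove [kvmtk,ltdx] add [zrgwa,ysce,wsq] -> 10 lines: mmv kif lot zrgwa ysce wsq ovlm fud gtumh ubbuk
Final line count: 10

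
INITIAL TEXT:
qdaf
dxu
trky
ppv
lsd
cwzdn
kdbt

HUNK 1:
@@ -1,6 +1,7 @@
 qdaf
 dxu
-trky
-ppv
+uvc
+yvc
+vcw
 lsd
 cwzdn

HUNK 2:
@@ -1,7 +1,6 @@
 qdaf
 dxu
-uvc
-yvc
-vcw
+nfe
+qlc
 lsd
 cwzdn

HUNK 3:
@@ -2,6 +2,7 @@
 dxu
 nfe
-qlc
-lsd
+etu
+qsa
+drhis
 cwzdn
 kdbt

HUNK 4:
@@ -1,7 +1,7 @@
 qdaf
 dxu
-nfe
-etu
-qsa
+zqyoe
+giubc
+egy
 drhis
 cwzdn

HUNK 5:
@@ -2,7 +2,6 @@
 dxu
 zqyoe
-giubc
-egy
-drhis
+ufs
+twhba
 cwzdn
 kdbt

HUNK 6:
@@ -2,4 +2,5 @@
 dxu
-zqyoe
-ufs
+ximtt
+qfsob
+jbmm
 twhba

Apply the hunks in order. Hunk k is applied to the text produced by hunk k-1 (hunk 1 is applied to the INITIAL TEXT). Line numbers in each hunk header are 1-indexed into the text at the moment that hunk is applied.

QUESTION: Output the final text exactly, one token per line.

Hunk 1: at line 1 remove [trky,ppv] add [uvc,yvc,vcw] -> 8 lines: qdaf dxu uvc yvc vcw lsd cwzdn kdbt
Hunk 2: at line 1 remove [uvc,yvc,vcw] add [nfe,qlc] -> 7 lines: qdaf dxu nfe qlc lsd cwzdn kdbt
Hunk 3: at line 2 remove [qlc,lsd] add [etu,qsa,drhis] -> 8 lines: qdaf dxu nfe etu qsa drhis cwzdn kdbt
Hunk 4: at line 1 remove [nfe,etu,qsa] add [zqyoe,giubc,egy] -> 8 lines: qdaf dxu zqyoe giubc egy drhis cwzdn kdbt
Hunk 5: at line 2 remove [giubc,egy,drhis] add [ufs,twhba] -> 7 lines: qdaf dxu zqyoe ufs twhba cwzdn kdbt
Hunk 6: at line 2 remove [zqyoe,ufs] add [ximtt,qfsob,jbmm] -> 8 lines: qdaf dxu ximtt qfsob jbmm twhba cwzdn kdbt

Answer: qdaf
dxu
ximtt
qfsob
jbmm
twhba
cwzdn
kdbt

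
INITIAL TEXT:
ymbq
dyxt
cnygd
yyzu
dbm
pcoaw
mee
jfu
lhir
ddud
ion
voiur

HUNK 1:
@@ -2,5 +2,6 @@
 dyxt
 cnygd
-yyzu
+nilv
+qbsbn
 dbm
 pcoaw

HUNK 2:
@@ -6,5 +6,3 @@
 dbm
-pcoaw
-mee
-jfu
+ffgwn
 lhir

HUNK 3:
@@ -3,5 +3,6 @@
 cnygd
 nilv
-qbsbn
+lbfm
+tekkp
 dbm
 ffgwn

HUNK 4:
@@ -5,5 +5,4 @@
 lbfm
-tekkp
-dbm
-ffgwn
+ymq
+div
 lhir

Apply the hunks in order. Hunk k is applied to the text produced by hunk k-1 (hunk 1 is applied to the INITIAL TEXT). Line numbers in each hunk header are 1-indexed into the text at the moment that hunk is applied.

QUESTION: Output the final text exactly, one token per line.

Hunk 1: at line 2 remove [yyzu] add [nilv,qbsbn] -> 13 lines: ymbq dyxt cnygd nilv qbsbn dbm pcoaw mee jfu lhir ddud ion voiur
Hunk 2: at line 6 remove [pcoaw,mee,jfu] add [ffgwn] -> 11 lines: ymbq dyxt cnygd nilv qbsbn dbm ffgwn lhir ddud ion voiur
Hunk 3: at line 3 remove [qbsbn] add [lbfm,tekkp] -> 12 lines: ymbq dyxt cnygd nilv lbfm tekkp dbm ffgwn lhir ddud ion voiur
Hunk 4: at line 5 remove [tekkp,dbm,ffgwn] add [ymq,div] -> 11 lines: ymbq dyxt cnygd nilv lbfm ymq div lhir ddud ion voiur

Answer: ymbq
dyxt
cnygd
nilv
lbfm
ymq
div
lhir
ddud
ion
voiur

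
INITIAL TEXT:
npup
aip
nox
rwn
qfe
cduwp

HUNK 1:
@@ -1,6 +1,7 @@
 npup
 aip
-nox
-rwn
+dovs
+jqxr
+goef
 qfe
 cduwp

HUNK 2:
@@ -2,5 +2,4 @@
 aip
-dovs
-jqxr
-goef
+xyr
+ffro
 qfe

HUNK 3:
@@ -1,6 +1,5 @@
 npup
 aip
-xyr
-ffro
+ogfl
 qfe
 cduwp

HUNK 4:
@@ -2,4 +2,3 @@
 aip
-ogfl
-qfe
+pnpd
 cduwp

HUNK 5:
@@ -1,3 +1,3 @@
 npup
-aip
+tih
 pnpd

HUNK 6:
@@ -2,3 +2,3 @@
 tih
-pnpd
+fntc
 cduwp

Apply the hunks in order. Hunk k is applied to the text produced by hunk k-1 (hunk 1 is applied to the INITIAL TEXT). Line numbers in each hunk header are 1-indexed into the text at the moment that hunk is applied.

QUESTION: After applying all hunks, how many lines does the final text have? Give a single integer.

Answer: 4

Derivation:
Hunk 1: at line 1 remove [nox,rwn] add [dovs,jqxr,goef] -> 7 lines: npup aip dovs jqxr goef qfe cduwp
Hunk 2: at line 2 remove [dovs,jqxr,goef] add [xyr,ffro] -> 6 lines: npup aip xyr ffro qfe cduwp
Hunk 3: at line 1 remove [xyr,ffro] add [ogfl] -> 5 lines: npup aip ogfl qfe cduwp
Hunk 4: at line 2 remove [ogfl,qfe] add [pnpd] -> 4 lines: npup aip pnpd cduwp
Hunk 5: at line 1 remove [aip] add [tih] -> 4 lines: npup tih pnpd cduwp
Hunk 6: at line 2 remove [pnpd] add [fntc] -> 4 lines: npup tih fntc cduwp
Final line count: 4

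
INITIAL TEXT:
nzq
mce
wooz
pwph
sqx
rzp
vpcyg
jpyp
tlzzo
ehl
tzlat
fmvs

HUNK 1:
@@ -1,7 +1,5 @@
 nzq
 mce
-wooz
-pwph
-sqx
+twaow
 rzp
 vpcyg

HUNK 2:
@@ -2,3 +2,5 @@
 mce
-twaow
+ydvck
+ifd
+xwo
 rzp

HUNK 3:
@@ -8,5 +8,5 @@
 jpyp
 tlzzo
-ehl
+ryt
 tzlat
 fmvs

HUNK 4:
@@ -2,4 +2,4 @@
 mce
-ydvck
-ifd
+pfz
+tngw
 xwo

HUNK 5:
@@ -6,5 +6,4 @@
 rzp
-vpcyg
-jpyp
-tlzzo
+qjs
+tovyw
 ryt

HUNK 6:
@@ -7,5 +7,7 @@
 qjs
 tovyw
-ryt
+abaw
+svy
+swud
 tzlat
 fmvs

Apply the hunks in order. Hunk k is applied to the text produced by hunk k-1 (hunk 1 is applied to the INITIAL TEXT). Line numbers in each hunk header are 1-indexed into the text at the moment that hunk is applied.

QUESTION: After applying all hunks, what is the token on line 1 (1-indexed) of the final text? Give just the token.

Hunk 1: at line 1 remove [wooz,pwph,sqx] add [twaow] -> 10 lines: nzq mce twaow rzp vpcyg jpyp tlzzo ehl tzlat fmvs
Hunk 2: at line 2 remove [twaow] add [ydvck,ifd,xwo] -> 12 lines: nzq mce ydvck ifd xwo rzp vpcyg jpyp tlzzo ehl tzlat fmvs
Hunk 3: at line 8 remove [ehl] add [ryt] -> 12 lines: nzq mce ydvck ifd xwo rzp vpcyg jpyp tlzzo ryt tzlat fmvs
Hunk 4: at line 2 remove [ydvck,ifd] add [pfz,tngw] -> 12 lines: nzq mce pfz tngw xwo rzp vpcyg jpyp tlzzo ryt tzlat fmvs
Hunk 5: at line 6 remove [vpcyg,jpyp,tlzzo] add [qjs,tovyw] -> 11 lines: nzq mce pfz tngw xwo rzp qjs tovyw ryt tzlat fmvs
Hunk 6: at line 7 remove [ryt] add [abaw,svy,swud] -> 13 lines: nzq mce pfz tngw xwo rzp qjs tovyw abaw svy swud tzlat fmvs
Final line 1: nzq

Answer: nzq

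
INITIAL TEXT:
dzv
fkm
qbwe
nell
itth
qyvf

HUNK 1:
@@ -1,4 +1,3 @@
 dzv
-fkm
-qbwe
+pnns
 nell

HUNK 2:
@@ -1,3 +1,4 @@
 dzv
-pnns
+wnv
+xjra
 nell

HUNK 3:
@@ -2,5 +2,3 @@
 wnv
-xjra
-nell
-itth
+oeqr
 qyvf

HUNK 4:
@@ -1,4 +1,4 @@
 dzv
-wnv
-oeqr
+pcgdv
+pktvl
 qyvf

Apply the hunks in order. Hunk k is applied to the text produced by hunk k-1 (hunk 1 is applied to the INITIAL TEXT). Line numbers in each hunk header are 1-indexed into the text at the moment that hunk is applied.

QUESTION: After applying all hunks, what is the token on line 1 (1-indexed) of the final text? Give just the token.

Hunk 1: at line 1 remove [fkm,qbwe] add [pnns] -> 5 lines: dzv pnns nell itth qyvf
Hunk 2: at line 1 remove [pnns] add [wnv,xjra] -> 6 lines: dzv wnv xjra nell itth qyvf
Hunk 3: at line 2 remove [xjra,nell,itth] add [oeqr] -> 4 lines: dzv wnv oeqr qyvf
Hunk 4: at line 1 remove [wnv,oeqr] add [pcgdv,pktvl] -> 4 lines: dzv pcgdv pktvl qyvf
Final line 1: dzv

Answer: dzv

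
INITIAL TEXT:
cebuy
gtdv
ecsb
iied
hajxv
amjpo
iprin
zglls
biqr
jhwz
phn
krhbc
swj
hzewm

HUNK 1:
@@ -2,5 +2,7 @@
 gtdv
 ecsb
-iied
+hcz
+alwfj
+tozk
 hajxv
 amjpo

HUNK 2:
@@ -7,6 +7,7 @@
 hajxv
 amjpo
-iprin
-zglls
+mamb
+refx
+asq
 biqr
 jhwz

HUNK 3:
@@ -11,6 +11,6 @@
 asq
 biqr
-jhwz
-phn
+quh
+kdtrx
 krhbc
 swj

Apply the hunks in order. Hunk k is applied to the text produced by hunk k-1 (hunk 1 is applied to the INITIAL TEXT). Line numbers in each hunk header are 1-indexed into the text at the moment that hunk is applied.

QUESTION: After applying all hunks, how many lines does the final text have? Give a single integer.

Hunk 1: at line 2 remove [iied] add [hcz,alwfj,tozk] -> 16 lines: cebuy gtdv ecsb hcz alwfj tozk hajxv amjpo iprin zglls biqr jhwz phn krhbc swj hzewm
Hunk 2: at line 7 remove [iprin,zglls] add [mamb,refx,asq] -> 17 lines: cebuy gtdv ecsb hcz alwfj tozk hajxv amjpo mamb refx asq biqr jhwz phn krhbc swj hzewm
Hunk 3: at line 11 remove [jhwz,phn] add [quh,kdtrx] -> 17 lines: cebuy gtdv ecsb hcz alwfj tozk hajxv amjpo mamb refx asq biqr quh kdtrx krhbc swj hzewm
Final line count: 17

Answer: 17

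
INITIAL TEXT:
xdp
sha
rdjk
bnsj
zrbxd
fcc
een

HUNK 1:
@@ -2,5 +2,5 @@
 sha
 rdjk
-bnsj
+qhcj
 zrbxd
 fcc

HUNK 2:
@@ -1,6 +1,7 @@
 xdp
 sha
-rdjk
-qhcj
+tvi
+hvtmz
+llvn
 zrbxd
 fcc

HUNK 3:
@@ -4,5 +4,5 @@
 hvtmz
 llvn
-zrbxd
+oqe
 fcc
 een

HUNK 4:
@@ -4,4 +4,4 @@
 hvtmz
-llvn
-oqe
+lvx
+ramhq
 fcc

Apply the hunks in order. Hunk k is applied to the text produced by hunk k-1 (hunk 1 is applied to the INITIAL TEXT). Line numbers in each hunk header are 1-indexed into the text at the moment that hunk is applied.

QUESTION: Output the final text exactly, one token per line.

Answer: xdp
sha
tvi
hvtmz
lvx
ramhq
fcc
een

Derivation:
Hunk 1: at line 2 remove [bnsj] add [qhcj] -> 7 lines: xdp sha rdjk qhcj zrbxd fcc een
Hunk 2: at line 1 remove [rdjk,qhcj] add [tvi,hvtmz,llvn] -> 8 lines: xdp sha tvi hvtmz llvn zrbxd fcc een
Hunk 3: at line 4 remove [zrbxd] add [oqe] -> 8 lines: xdp sha tvi hvtmz llvn oqe fcc een
Hunk 4: at line 4 remove [llvn,oqe] add [lvx,ramhq] -> 8 lines: xdp sha tvi hvtmz lvx ramhq fcc een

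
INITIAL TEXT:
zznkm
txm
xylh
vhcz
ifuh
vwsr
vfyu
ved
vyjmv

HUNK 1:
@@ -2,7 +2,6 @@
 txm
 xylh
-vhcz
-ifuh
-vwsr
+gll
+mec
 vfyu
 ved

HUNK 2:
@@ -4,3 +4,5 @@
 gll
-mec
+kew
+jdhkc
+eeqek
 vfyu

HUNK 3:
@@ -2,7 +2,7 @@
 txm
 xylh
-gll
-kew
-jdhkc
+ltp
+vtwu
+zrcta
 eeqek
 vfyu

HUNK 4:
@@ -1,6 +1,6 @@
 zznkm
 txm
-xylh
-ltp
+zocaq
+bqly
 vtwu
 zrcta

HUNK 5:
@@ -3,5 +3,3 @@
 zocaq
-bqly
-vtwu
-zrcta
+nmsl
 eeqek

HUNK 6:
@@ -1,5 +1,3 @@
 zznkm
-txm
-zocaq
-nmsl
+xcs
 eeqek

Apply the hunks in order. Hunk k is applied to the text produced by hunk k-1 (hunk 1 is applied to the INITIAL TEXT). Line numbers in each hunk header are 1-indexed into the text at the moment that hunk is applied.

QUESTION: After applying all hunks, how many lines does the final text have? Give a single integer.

Hunk 1: at line 2 remove [vhcz,ifuh,vwsr] add [gll,mec] -> 8 lines: zznkm txm xylh gll mec vfyu ved vyjmv
Hunk 2: at line 4 remove [mec] add [kew,jdhkc,eeqek] -> 10 lines: zznkm txm xylh gll kew jdhkc eeqek vfyu ved vyjmv
Hunk 3: at line 2 remove [gll,kew,jdhkc] add [ltp,vtwu,zrcta] -> 10 lines: zznkm txm xylh ltp vtwu zrcta eeqek vfyu ved vyjmv
Hunk 4: at line 1 remove [xylh,ltp] add [zocaq,bqly] -> 10 lines: zznkm txm zocaq bqly vtwu zrcta eeqek vfyu ved vyjmv
Hunk 5: at line 3 remove [bqly,vtwu,zrcta] add [nmsl] -> 8 lines: zznkm txm zocaq nmsl eeqek vfyu ved vyjmv
Hunk 6: at line 1 remove [txm,zocaq,nmsl] add [xcs] -> 6 lines: zznkm xcs eeqek vfyu ved vyjmv
Final line count: 6

Answer: 6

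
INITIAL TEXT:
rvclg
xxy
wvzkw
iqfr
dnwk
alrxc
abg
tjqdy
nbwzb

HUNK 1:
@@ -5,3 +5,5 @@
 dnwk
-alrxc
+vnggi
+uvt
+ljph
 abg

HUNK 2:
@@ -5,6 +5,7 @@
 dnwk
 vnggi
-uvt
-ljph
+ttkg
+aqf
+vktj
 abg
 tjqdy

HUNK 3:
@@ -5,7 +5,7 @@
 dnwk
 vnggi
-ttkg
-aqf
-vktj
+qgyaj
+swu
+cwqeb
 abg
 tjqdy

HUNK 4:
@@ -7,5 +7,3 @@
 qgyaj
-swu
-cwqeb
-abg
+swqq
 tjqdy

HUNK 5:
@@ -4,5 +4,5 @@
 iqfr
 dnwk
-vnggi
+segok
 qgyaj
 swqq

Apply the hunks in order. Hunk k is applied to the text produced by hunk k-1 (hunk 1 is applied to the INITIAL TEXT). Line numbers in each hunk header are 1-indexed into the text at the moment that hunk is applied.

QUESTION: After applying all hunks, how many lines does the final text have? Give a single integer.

Hunk 1: at line 5 remove [alrxc] add [vnggi,uvt,ljph] -> 11 lines: rvclg xxy wvzkw iqfr dnwk vnggi uvt ljph abg tjqdy nbwzb
Hunk 2: at line 5 remove [uvt,ljph] add [ttkg,aqf,vktj] -> 12 lines: rvclg xxy wvzkw iqfr dnwk vnggi ttkg aqf vktj abg tjqdy nbwzb
Hunk 3: at line 5 remove [ttkg,aqf,vktj] add [qgyaj,swu,cwqeb] -> 12 lines: rvclg xxy wvzkw iqfr dnwk vnggi qgyaj swu cwqeb abg tjqdy nbwzb
Hunk 4: at line 7 remove [swu,cwqeb,abg] add [swqq] -> 10 lines: rvclg xxy wvzkw iqfr dnwk vnggi qgyaj swqq tjqdy nbwzb
Hunk 5: at line 4 remove [vnggi] add [segok] -> 10 lines: rvclg xxy wvzkw iqfr dnwk segok qgyaj swqq tjqdy nbwzb
Final line count: 10

Answer: 10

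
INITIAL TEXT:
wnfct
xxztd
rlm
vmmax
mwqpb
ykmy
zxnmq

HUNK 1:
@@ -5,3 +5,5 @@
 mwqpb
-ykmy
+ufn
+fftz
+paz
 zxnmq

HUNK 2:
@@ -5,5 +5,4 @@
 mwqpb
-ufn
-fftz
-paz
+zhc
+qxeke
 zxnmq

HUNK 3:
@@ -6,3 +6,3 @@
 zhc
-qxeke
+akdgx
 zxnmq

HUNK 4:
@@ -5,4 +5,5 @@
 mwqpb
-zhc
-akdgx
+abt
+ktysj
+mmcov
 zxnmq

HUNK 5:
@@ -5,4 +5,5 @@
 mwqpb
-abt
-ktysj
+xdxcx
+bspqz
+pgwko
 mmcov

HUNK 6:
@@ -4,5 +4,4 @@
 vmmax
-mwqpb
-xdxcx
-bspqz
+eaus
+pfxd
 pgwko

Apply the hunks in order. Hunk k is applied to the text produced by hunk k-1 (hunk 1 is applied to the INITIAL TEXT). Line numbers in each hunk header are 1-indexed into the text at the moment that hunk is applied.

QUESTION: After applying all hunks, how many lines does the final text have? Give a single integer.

Answer: 9

Derivation:
Hunk 1: at line 5 remove [ykmy] add [ufn,fftz,paz] -> 9 lines: wnfct xxztd rlm vmmax mwqpb ufn fftz paz zxnmq
Hunk 2: at line 5 remove [ufn,fftz,paz] add [zhc,qxeke] -> 8 lines: wnfct xxztd rlm vmmax mwqpb zhc qxeke zxnmq
Hunk 3: at line 6 remove [qxeke] add [akdgx] -> 8 lines: wnfct xxztd rlm vmmax mwqpb zhc akdgx zxnmq
Hunk 4: at line 5 remove [zhc,akdgx] add [abt,ktysj,mmcov] -> 9 lines: wnfct xxztd rlm vmmax mwqpb abt ktysj mmcov zxnmq
Hunk 5: at line 5 remove [abt,ktysj] add [xdxcx,bspqz,pgwko] -> 10 lines: wnfct xxztd rlm vmmax mwqpb xdxcx bspqz pgwko mmcov zxnmq
Hunk 6: at line 4 remove [mwqpb,xdxcx,bspqz] add [eaus,pfxd] -> 9 lines: wnfct xxztd rlm vmmax eaus pfxd pgwko mmcov zxnmq
Final line count: 9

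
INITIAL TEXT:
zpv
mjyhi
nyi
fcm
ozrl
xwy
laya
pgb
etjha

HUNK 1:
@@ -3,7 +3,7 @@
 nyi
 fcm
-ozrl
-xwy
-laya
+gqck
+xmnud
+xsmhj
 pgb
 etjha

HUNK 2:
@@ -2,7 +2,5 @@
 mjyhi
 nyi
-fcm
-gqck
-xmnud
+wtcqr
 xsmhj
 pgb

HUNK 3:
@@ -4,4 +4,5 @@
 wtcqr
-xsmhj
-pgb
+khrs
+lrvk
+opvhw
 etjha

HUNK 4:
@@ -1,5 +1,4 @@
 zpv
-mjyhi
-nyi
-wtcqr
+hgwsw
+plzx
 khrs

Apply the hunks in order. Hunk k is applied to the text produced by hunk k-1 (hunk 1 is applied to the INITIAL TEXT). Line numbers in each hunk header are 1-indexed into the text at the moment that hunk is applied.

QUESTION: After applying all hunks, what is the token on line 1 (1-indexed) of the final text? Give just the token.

Hunk 1: at line 3 remove [ozrl,xwy,laya] add [gqck,xmnud,xsmhj] -> 9 lines: zpv mjyhi nyi fcm gqck xmnud xsmhj pgb etjha
Hunk 2: at line 2 remove [fcm,gqck,xmnud] add [wtcqr] -> 7 lines: zpv mjyhi nyi wtcqr xsmhj pgb etjha
Hunk 3: at line 4 remove [xsmhj,pgb] add [khrs,lrvk,opvhw] -> 8 lines: zpv mjyhi nyi wtcqr khrs lrvk opvhw etjha
Hunk 4: at line 1 remove [mjyhi,nyi,wtcqr] add [hgwsw,plzx] -> 7 lines: zpv hgwsw plzx khrs lrvk opvhw etjha
Final line 1: zpv

Answer: zpv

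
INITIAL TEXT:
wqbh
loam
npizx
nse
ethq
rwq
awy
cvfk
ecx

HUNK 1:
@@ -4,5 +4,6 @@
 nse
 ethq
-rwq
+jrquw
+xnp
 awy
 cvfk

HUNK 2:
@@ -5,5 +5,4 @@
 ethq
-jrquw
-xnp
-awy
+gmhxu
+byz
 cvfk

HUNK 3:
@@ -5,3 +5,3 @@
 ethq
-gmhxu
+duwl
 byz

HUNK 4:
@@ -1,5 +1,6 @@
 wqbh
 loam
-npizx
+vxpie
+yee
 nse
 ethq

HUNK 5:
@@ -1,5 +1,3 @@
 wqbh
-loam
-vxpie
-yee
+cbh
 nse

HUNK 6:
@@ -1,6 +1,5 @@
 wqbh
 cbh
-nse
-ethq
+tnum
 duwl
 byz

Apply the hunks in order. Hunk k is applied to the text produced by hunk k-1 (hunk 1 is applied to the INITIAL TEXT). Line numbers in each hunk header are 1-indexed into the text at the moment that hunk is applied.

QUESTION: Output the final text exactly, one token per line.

Hunk 1: at line 4 remove [rwq] add [jrquw,xnp] -> 10 lines: wqbh loam npizx nse ethq jrquw xnp awy cvfk ecx
Hunk 2: at line 5 remove [jrquw,xnp,awy] add [gmhxu,byz] -> 9 lines: wqbh loam npizx nse ethq gmhxu byz cvfk ecx
Hunk 3: at line 5 remove [gmhxu] add [duwl] -> 9 lines: wqbh loam npizx nse ethq duwl byz cvfk ecx
Hunk 4: at line 1 remove [npizx] add [vxpie,yee] -> 10 lines: wqbh loam vxpie yee nse ethq duwl byz cvfk ecx
Hunk 5: at line 1 remove [loam,vxpie,yee] add [cbh] -> 8 lines: wqbh cbh nse ethq duwl byz cvfk ecx
Hunk 6: at line 1 remove [nse,ethq] add [tnum] -> 7 lines: wqbh cbh tnum duwl byz cvfk ecx

Answer: wqbh
cbh
tnum
duwl
byz
cvfk
ecx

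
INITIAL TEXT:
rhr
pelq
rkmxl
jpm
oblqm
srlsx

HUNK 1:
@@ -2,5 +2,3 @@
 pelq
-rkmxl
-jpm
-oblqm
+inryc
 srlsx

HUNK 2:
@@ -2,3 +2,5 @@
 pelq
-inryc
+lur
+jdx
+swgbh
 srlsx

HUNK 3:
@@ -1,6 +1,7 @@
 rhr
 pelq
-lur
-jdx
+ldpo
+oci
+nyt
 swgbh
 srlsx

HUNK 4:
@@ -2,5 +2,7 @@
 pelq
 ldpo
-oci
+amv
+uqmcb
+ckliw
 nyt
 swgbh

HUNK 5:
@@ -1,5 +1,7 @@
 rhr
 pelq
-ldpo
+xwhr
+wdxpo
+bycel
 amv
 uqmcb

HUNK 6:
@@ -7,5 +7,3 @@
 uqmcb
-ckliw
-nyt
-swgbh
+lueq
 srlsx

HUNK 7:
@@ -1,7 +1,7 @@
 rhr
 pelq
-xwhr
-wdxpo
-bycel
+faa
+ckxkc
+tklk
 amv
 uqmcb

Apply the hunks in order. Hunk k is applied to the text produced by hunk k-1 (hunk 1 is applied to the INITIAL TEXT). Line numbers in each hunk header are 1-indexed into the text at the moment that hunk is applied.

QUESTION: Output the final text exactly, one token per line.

Answer: rhr
pelq
faa
ckxkc
tklk
amv
uqmcb
lueq
srlsx

Derivation:
Hunk 1: at line 2 remove [rkmxl,jpm,oblqm] add [inryc] -> 4 lines: rhr pelq inryc srlsx
Hunk 2: at line 2 remove [inryc] add [lur,jdx,swgbh] -> 6 lines: rhr pelq lur jdx swgbh srlsx
Hunk 3: at line 1 remove [lur,jdx] add [ldpo,oci,nyt] -> 7 lines: rhr pelq ldpo oci nyt swgbh srlsx
Hunk 4: at line 2 remove [oci] add [amv,uqmcb,ckliw] -> 9 lines: rhr pelq ldpo amv uqmcb ckliw nyt swgbh srlsx
Hunk 5: at line 1 remove [ldpo] add [xwhr,wdxpo,bycel] -> 11 lines: rhr pelq xwhr wdxpo bycel amv uqmcb ckliw nyt swgbh srlsx
Hunk 6: at line 7 remove [ckliw,nyt,swgbh] add [lueq] -> 9 lines: rhr pelq xwhr wdxpo bycel amv uqmcb lueq srlsx
Hunk 7: at line 1 remove [xwhr,wdxpo,bycel] add [faa,ckxkc,tklk] -> 9 lines: rhr pelq faa ckxkc tklk amv uqmcb lueq srlsx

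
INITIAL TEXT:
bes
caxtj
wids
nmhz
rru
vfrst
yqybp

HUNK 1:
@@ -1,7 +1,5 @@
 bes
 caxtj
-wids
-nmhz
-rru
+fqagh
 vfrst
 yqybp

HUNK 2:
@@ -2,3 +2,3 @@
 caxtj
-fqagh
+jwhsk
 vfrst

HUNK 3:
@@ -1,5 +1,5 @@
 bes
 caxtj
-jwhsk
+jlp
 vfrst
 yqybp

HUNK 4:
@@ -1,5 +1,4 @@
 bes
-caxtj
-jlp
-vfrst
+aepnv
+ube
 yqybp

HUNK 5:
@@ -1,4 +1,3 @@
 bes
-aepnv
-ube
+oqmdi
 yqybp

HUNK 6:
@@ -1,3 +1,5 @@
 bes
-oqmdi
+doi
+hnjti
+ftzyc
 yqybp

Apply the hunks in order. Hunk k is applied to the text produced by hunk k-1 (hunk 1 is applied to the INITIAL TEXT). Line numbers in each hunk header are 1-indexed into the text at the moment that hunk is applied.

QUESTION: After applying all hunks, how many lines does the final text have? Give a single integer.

Answer: 5

Derivation:
Hunk 1: at line 1 remove [wids,nmhz,rru] add [fqagh] -> 5 lines: bes caxtj fqagh vfrst yqybp
Hunk 2: at line 2 remove [fqagh] add [jwhsk] -> 5 lines: bes caxtj jwhsk vfrst yqybp
Hunk 3: at line 1 remove [jwhsk] add [jlp] -> 5 lines: bes caxtj jlp vfrst yqybp
Hunk 4: at line 1 remove [caxtj,jlp,vfrst] add [aepnv,ube] -> 4 lines: bes aepnv ube yqybp
Hunk 5: at line 1 remove [aepnv,ube] add [oqmdi] -> 3 lines: bes oqmdi yqybp
Hunk 6: at line 1 remove [oqmdi] add [doi,hnjti,ftzyc] -> 5 lines: bes doi hnjti ftzyc yqybp
Final line count: 5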